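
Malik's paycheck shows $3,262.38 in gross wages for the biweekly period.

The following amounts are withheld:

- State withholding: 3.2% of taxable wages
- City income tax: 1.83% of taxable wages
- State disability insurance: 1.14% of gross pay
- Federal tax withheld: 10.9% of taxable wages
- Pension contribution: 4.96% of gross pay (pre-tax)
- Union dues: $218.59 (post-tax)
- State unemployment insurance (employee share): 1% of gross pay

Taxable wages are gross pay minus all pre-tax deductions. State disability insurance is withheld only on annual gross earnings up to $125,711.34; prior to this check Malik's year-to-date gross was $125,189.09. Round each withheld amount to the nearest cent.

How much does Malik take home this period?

$2,349.49

Pension contribution: $3,262.38 × 0.0496 = $161.81
Taxable wages = $3,262.38 − $161.81 = $3,100.57
State withholding: $3,100.57 × 0.032 = $99.22
Federal tax withheld: $3,100.57 × 0.109 = $337.96
City income tax: $3,100.57 × 0.0183 = $56.74
State disability insurance: only $125,711.34 − $125,189.09 = $522.25 of this check is subject → $522.25 × 0.0114 = $5.95
State unemployment insurance (employee share): $3,262.38 × 0.01 = $32.62
Union dues: $218.59
Total deductions = $161.81 + $99.22 + $337.96 + $56.74 + $5.95 + $32.62 + $218.59 = $912.89
Net pay = $3,262.38 − $912.89 = $2,349.49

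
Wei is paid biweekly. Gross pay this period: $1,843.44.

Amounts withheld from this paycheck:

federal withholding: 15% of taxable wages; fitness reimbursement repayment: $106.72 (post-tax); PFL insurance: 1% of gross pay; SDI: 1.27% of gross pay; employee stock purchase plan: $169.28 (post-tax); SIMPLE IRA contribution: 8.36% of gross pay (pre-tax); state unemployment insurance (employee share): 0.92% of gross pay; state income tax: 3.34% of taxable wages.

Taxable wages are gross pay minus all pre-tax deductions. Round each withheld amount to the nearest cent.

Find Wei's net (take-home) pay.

$1,044.71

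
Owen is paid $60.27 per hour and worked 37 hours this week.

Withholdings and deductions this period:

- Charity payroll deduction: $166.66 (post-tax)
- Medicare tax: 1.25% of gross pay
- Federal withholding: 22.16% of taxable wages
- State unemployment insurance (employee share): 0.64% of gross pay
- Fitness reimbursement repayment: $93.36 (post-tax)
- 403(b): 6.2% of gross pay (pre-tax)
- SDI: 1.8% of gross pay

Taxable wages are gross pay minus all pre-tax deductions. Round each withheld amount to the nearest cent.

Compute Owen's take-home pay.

$1,285.90

Gross pay: 37 × $60.27 = $2,229.99
403(b): $2,229.99 × 0.062 = $138.26
Taxable wages = $2,229.99 − $138.26 = $2,091.73
Federal withholding: $2,091.73 × 0.2216 = $463.53
Medicare tax: $2,229.99 × 0.0125 = $27.87
SDI: $2,229.99 × 0.018 = $40.14
State unemployment insurance (employee share): $2,229.99 × 0.0064 = $14.27
Charity payroll deduction: $166.66
Fitness reimbursement repayment: $93.36
Total deductions = $138.26 + $463.53 + $27.87 + $40.14 + $14.27 + $166.66 + $93.36 = $944.09
Net pay = $2,229.99 − $944.09 = $1,285.90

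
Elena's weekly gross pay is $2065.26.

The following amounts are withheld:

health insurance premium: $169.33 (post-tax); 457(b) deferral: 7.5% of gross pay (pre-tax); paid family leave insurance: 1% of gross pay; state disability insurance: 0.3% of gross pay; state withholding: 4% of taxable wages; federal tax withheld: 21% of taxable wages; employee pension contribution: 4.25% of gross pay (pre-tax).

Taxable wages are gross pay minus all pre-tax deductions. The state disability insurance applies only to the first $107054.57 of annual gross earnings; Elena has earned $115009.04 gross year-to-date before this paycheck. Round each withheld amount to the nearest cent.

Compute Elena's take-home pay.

Employee pension contribution: $2065.26 × 0.0425 = $87.77
457(b) deferral: $2065.26 × 0.075 = $154.89
Pre-tax total = $87.77 + $154.89 = $242.66
Taxable wages = $2065.26 − $242.66 = $1822.60
State withholding: $1822.60 × 0.04 = $72.90
Federal tax withheld: $1822.60 × 0.21 = $382.75
State disability insurance: annual cap $107054.57 already reached (YTD $115009.04), so $0.00
Paid family leave insurance: $2065.26 × 0.01 = $20.65
Health insurance premium: $169.33
Total deductions = $87.77 + $154.89 + $72.90 + $382.75 + $0.00 + $20.65 + $169.33 = $888.29
Net pay = $2065.26 − $888.29 = $1176.97

$1176.97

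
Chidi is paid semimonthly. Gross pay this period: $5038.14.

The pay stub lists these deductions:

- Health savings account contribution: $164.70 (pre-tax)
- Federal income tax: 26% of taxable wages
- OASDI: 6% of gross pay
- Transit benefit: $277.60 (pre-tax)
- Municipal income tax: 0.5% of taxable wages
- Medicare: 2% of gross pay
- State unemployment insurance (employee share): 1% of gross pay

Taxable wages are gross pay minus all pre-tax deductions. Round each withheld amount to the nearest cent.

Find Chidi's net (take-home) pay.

Transit benefit: $277.60
Health savings account contribution: $164.70
Pre-tax total = $277.60 + $164.70 = $442.30
Taxable wages = $5038.14 − $442.30 = $4595.84
Municipal income tax: $4595.84 × 0.005 = $22.98
Federal income tax: $4595.84 × 0.26 = $1194.92
State unemployment insurance (employee share): $5038.14 × 0.01 = $50.38
Medicare: $5038.14 × 0.02 = $100.76
OASDI: $5038.14 × 0.06 = $302.29
Total deductions = $277.60 + $164.70 + $22.98 + $1194.92 + $50.38 + $100.76 + $302.29 = $2113.63
Net pay = $5038.14 − $2113.63 = $2924.51

$2924.51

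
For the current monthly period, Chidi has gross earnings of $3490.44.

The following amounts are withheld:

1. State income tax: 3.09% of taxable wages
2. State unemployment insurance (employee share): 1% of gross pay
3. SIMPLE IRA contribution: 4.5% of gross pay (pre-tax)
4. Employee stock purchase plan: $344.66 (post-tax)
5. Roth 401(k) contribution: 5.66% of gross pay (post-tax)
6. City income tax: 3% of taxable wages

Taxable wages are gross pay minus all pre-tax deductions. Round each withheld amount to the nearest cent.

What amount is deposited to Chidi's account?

SIMPLE IRA contribution: $3490.44 × 0.045 = $157.07
Taxable wages = $3490.44 − $157.07 = $3333.37
State income tax: $3333.37 × 0.0309 = $103.00
City income tax: $3333.37 × 0.03 = $100.00
State unemployment insurance (employee share): $3490.44 × 0.01 = $34.90
Roth 401(k) contribution: $3490.44 × 0.0566 = $197.56
Employee stock purchase plan: $344.66
Total deductions = $157.07 + $103.00 + $100.00 + $34.90 + $197.56 + $344.66 = $937.19
Net pay = $3490.44 − $937.19 = $2553.25

$2553.25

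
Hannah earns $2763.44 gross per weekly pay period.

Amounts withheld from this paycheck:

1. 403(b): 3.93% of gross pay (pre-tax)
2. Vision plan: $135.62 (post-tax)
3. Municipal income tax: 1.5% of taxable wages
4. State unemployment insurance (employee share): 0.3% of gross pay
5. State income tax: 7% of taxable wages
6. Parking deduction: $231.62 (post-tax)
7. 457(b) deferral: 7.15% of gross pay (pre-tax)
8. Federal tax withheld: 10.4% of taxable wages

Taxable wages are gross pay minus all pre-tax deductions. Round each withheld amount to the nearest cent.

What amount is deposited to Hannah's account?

$1617.30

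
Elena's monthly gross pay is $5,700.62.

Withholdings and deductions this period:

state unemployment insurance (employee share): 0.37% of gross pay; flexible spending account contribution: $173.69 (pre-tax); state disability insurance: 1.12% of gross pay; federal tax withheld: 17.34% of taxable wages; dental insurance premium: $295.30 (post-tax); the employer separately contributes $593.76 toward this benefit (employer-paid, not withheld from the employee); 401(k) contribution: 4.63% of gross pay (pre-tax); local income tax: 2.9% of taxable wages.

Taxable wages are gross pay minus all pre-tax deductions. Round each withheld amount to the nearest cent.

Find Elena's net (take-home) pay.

$3,817.52

Flexible spending account contribution: $173.69
401(k) contribution: $5,700.62 × 0.0463 = $263.94
Pre-tax total = $173.69 + $263.94 = $437.63
Taxable wages = $5,700.62 − $437.63 = $5,262.99
Federal tax withheld: $5,262.99 × 0.1734 = $912.60
Local income tax: $5,262.99 × 0.029 = $152.63
State disability insurance: $5,700.62 × 0.0112 = $63.85
State unemployment insurance (employee share): $5,700.62 × 0.0037 = $21.09
Dental insurance premium: $295.30
(Employer's $593.76 toward dental insurance premium is not withheld from the employee.)
Total deductions = $173.69 + $263.94 + $912.60 + $152.63 + $63.85 + $21.09 + $295.30 = $1,883.10
Net pay = $5,700.62 − $1,883.10 = $3,817.52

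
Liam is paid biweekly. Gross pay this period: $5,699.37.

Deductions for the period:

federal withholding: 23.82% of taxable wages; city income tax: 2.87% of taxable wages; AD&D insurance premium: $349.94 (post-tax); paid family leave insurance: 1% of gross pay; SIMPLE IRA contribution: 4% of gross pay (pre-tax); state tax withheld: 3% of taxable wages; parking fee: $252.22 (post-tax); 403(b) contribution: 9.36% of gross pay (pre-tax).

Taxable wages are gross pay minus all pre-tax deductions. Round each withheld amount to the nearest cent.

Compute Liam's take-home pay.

SIMPLE IRA contribution: $5,699.37 × 0.04 = $227.97
403(b) contribution: $5,699.37 × 0.0936 = $533.46
Pre-tax total = $227.97 + $533.46 = $761.43
Taxable wages = $5,699.37 − $761.43 = $4,937.94
Federal withholding: $4,937.94 × 0.2382 = $1,176.22
State tax withheld: $4,937.94 × 0.03 = $148.14
City income tax: $4,937.94 × 0.0287 = $141.72
Paid family leave insurance: $5,699.37 × 0.01 = $56.99
AD&D insurance premium: $349.94
Parking fee: $252.22
Total deductions = $227.97 + $533.46 + $1,176.22 + $148.14 + $141.72 + $56.99 + $349.94 + $252.22 = $2,886.66
Net pay = $5,699.37 − $2,886.66 = $2,812.71

$2,812.71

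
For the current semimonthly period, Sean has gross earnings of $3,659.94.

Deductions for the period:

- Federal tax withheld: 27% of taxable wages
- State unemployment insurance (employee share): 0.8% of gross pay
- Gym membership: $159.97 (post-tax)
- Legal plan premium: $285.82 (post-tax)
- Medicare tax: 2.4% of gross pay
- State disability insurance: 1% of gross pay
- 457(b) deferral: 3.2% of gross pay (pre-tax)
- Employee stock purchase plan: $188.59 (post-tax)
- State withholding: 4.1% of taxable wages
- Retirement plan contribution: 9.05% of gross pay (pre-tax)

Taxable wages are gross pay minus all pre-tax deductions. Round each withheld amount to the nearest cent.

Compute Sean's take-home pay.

$1,424.69

Retirement plan contribution: $3,659.94 × 0.0905 = $331.22
457(b) deferral: $3,659.94 × 0.032 = $117.12
Pre-tax total = $331.22 + $117.12 = $448.34
Taxable wages = $3,659.94 − $448.34 = $3,211.60
State withholding: $3,211.60 × 0.041 = $131.68
Federal tax withheld: $3,211.60 × 0.27 = $867.13
State unemployment insurance (employee share): $3,659.94 × 0.008 = $29.28
Medicare tax: $3,659.94 × 0.024 = $87.84
State disability insurance: $3,659.94 × 0.01 = $36.60
Legal plan premium: $285.82
Gym membership: $159.97
Employee stock purchase plan: $188.59
Total deductions = $331.22 + $117.12 + $131.68 + $867.13 + $29.28 + $87.84 + $36.60 + $285.82 + $159.97 + $188.59 = $2,235.25
Net pay = $3,659.94 − $2,235.25 = $1,424.69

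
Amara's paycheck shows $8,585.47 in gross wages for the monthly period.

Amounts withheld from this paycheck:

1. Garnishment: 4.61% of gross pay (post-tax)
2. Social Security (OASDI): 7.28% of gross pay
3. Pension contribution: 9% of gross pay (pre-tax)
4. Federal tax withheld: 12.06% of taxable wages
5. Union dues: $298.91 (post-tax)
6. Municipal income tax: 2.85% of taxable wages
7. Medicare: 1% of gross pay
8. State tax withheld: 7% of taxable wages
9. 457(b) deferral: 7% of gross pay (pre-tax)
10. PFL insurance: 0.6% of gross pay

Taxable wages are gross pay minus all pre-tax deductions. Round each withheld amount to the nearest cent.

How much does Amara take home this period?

$4,174.61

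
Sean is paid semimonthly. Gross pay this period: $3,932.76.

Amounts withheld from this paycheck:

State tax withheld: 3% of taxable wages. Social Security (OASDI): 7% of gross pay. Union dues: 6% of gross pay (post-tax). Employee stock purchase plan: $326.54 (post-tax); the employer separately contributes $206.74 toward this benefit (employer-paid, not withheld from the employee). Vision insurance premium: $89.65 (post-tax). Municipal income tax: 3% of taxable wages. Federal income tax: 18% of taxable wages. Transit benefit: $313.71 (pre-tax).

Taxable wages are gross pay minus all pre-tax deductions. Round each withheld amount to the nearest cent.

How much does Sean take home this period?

Transit benefit: $313.71
Taxable wages = $3,932.76 − $313.71 = $3,619.05
Federal income tax: $3,619.05 × 0.18 = $651.43
Municipal income tax: $3,619.05 × 0.03 = $108.57
State tax withheld: $3,619.05 × 0.03 = $108.57
Social Security (OASDI): $3,932.76 × 0.07 = $275.29
Employee stock purchase plan: $326.54
Union dues: $3,932.76 × 0.06 = $235.97
Vision insurance premium: $89.65
(Employer's $206.74 toward employee stock purchase plan is not withheld from the employee.)
Total deductions = $313.71 + $651.43 + $108.57 + $108.57 + $275.29 + $326.54 + $235.97 + $89.65 = $2,109.73
Net pay = $3,932.76 − $2,109.73 = $1,823.03

$1,823.03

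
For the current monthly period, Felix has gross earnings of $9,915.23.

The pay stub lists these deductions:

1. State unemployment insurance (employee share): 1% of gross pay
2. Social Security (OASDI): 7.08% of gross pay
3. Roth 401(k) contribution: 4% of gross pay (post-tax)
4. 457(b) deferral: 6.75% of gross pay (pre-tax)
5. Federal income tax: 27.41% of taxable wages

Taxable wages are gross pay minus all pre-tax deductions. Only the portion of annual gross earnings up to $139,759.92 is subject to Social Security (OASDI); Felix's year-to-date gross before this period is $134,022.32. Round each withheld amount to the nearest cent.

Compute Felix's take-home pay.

$5,809.66

457(b) deferral: $9,915.23 × 0.0675 = $669.28
Taxable wages = $9,915.23 − $669.28 = $9,245.95
Federal income tax: $9,245.95 × 0.2741 = $2,534.31
State unemployment insurance (employee share): $9,915.23 × 0.01 = $99.15
Social Security (OASDI): only $139,759.92 − $134,022.32 = $5,737.60 of this check is subject → $5,737.60 × 0.0708 = $406.22
Roth 401(k) contribution: $9,915.23 × 0.04 = $396.61
Total deductions = $669.28 + $2,534.31 + $99.15 + $406.22 + $396.61 = $4,105.57
Net pay = $9,915.23 − $4,105.57 = $5,809.66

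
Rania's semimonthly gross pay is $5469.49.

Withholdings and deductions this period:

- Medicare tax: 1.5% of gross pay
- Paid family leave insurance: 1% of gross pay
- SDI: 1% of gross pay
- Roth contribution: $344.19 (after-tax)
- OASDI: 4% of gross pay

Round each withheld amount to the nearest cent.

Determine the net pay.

Medicare tax: $5469.49 × 0.015 = $82.04
SDI: $5469.49 × 0.01 = $54.69
OASDI: $5469.49 × 0.04 = $218.78
Paid family leave insurance: $5469.49 × 0.01 = $54.69
Roth contribution: $344.19
Total deductions = $82.04 + $54.69 + $218.78 + $54.69 + $344.19 = $754.39
Net pay = $5469.49 − $754.39 = $4715.10

$4715.10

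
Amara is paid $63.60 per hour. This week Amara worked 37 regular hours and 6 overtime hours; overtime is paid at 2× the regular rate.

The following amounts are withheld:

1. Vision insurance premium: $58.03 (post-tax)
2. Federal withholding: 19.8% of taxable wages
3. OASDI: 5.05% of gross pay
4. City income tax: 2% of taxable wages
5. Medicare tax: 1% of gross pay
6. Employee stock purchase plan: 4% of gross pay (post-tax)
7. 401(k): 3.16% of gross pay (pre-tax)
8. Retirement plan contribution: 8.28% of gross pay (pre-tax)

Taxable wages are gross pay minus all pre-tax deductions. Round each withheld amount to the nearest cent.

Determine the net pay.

$1,786.99

Regular pay: 37 × $63.60 = $2,353.20
Overtime pay: 6 × $63.60 × 2 = $763.20
Gross pay = $2,353.20 + $763.20 = $3,116.40
401(k): $3,116.40 × 0.0316 = $98.48
Retirement plan contribution: $3,116.40 × 0.0828 = $258.04
Pre-tax total = $98.48 + $258.04 = $356.52
Taxable wages = $3,116.40 − $356.52 = $2,759.88
Federal withholding: $2,759.88 × 0.198 = $546.46
City income tax: $2,759.88 × 0.02 = $55.20
Medicare tax: $3,116.40 × 0.01 = $31.16
OASDI: $3,116.40 × 0.0505 = $157.38
Vision insurance premium: $58.03
Employee stock purchase plan: $3,116.40 × 0.04 = $124.66
Total deductions = $98.48 + $258.04 + $546.46 + $55.20 + $31.16 + $157.38 + $58.03 + $124.66 = $1,329.41
Net pay = $3,116.40 − $1,329.41 = $1,786.99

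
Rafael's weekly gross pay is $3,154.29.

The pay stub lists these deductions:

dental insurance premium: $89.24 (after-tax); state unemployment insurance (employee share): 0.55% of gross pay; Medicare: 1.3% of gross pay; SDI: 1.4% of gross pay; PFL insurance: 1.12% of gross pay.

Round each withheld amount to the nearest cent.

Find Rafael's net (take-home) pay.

$2,927.20

PFL insurance: $3,154.29 × 0.0112 = $35.33
State unemployment insurance (employee share): $3,154.29 × 0.0055 = $17.35
Medicare: $3,154.29 × 0.013 = $41.01
SDI: $3,154.29 × 0.014 = $44.16
Dental insurance premium: $89.24
Total deductions = $35.33 + $17.35 + $41.01 + $44.16 + $89.24 = $227.09
Net pay = $3,154.29 − $227.09 = $2,927.20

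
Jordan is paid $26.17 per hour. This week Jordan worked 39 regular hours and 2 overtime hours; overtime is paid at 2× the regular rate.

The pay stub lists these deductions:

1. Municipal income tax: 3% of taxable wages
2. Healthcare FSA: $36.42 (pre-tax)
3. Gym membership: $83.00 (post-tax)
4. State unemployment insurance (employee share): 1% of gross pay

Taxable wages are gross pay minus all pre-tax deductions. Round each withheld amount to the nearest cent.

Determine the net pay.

Regular pay: 39 × $26.17 = $1,020.63
Overtime pay: 2 × $26.17 × 2 = $104.68
Gross pay = $1,020.63 + $104.68 = $1,125.31
Healthcare FSA: $36.42
Taxable wages = $1,125.31 − $36.42 = $1,088.89
Municipal income tax: $1,088.89 × 0.03 = $32.67
State unemployment insurance (employee share): $1,125.31 × 0.01 = $11.25
Gym membership: $83.00
Total deductions = $36.42 + $32.67 + $11.25 + $83.00 = $163.34
Net pay = $1,125.31 − $163.34 = $961.97

$961.97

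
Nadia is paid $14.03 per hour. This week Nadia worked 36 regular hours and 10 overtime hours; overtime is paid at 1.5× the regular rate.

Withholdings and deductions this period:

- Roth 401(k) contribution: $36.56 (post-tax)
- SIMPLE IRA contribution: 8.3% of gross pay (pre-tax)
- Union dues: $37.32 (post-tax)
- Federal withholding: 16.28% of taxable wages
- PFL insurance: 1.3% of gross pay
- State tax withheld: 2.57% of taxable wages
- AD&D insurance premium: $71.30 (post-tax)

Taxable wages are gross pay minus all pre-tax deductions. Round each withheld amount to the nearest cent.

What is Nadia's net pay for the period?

Regular pay: 36 × $14.03 = $505.08
Overtime pay: 10 × $14.03 × 1.5 = $210.45
Gross pay = $505.08 + $210.45 = $715.53
SIMPLE IRA contribution: $715.53 × 0.083 = $59.39
Taxable wages = $715.53 − $59.39 = $656.14
Federal withholding: $656.14 × 0.1628 = $106.82
State tax withheld: $656.14 × 0.0257 = $16.86
PFL insurance: $715.53 × 0.013 = $9.30
AD&D insurance premium: $71.30
Roth 401(k) contribution: $36.56
Union dues: $37.32
Total deductions = $59.39 + $106.82 + $16.86 + $9.30 + $71.30 + $36.56 + $37.32 = $337.55
Net pay = $715.53 − $337.55 = $377.98

$377.98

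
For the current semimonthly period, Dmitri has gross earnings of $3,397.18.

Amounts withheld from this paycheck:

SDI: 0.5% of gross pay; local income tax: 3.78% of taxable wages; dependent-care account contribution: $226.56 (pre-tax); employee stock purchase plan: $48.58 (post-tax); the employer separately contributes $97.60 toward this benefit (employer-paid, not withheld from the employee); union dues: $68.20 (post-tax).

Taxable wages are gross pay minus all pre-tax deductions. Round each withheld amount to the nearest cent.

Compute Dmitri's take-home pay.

Dependent-care account contribution: $226.56
Taxable wages = $3,397.18 − $226.56 = $3,170.62
Local income tax: $3,170.62 × 0.0378 = $119.85
SDI: $3,397.18 × 0.005 = $16.99
Union dues: $68.20
Employee stock purchase plan: $48.58
(Employer's $97.60 toward employee stock purchase plan is not withheld from the employee.)
Total deductions = $226.56 + $119.85 + $16.99 + $68.20 + $48.58 = $480.18
Net pay = $3,397.18 − $480.18 = $2,917.00

$2,917.00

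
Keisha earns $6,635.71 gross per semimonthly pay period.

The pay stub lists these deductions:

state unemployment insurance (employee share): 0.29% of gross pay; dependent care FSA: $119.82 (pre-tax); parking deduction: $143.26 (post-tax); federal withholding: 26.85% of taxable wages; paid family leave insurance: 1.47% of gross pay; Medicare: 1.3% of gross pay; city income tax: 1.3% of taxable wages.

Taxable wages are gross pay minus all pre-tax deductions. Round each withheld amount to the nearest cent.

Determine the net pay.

$4,335.36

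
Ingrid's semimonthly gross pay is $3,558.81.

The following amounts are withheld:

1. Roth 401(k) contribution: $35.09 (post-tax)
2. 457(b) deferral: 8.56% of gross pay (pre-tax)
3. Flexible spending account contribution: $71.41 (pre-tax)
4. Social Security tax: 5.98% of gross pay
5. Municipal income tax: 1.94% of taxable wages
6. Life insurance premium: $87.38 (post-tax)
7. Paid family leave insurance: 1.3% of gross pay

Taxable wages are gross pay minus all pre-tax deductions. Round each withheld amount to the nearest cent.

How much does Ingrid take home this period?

Flexible spending account contribution: $71.41
457(b) deferral: $3,558.81 × 0.0856 = $304.63
Pre-tax total = $71.41 + $304.63 = $376.04
Taxable wages = $3,558.81 − $376.04 = $3,182.77
Municipal income tax: $3,182.77 × 0.0194 = $61.75
Paid family leave insurance: $3,558.81 × 0.013 = $46.26
Social Security tax: $3,558.81 × 0.0598 = $212.82
Life insurance premium: $87.38
Roth 401(k) contribution: $35.09
Total deductions = $71.41 + $304.63 + $61.75 + $46.26 + $212.82 + $87.38 + $35.09 = $819.34
Net pay = $3,558.81 − $819.34 = $2,739.47

$2,739.47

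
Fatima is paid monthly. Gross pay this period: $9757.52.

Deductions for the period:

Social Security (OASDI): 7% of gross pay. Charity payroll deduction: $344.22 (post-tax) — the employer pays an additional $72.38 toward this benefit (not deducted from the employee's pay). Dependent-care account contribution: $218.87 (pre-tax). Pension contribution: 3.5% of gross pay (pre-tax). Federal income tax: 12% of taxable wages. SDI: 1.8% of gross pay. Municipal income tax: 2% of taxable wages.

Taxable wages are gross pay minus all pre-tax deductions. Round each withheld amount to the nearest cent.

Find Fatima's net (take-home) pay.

Dependent-care account contribution: $218.87
Pension contribution: $9757.52 × 0.035 = $341.51
Pre-tax total = $218.87 + $341.51 = $560.38
Taxable wages = $9757.52 − $560.38 = $9197.14
Municipal income tax: $9197.14 × 0.02 = $183.94
Federal income tax: $9197.14 × 0.12 = $1103.66
SDI: $9757.52 × 0.018 = $175.64
Social Security (OASDI): $9757.52 × 0.07 = $683.03
Charity payroll deduction: $344.22
(Employer's $72.38 toward charity payroll deduction is not withheld from the employee.)
Total deductions = $218.87 + $341.51 + $183.94 + $1103.66 + $175.64 + $683.03 + $344.22 = $3050.87
Net pay = $9757.52 − $3050.87 = $6706.65

$6706.65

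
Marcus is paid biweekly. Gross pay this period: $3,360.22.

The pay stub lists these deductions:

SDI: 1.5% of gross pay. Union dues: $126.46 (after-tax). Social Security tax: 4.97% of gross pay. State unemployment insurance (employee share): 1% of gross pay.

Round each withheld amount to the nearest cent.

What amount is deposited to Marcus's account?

Social Security tax: $3,360.22 × 0.0497 = $167.00
SDI: $3,360.22 × 0.015 = $50.40
State unemployment insurance (employee share): $3,360.22 × 0.01 = $33.60
Union dues: $126.46
Total deductions = $167.00 + $50.40 + $33.60 + $126.46 = $377.46
Net pay = $3,360.22 − $377.46 = $2,982.76

$2,982.76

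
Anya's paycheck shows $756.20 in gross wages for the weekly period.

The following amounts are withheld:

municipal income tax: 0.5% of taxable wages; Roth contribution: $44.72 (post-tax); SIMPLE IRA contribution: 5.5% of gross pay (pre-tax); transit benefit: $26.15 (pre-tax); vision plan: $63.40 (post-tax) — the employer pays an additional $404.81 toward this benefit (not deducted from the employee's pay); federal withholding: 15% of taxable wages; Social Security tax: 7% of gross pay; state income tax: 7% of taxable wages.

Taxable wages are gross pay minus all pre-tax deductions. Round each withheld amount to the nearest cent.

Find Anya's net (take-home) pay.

Transit benefit: $26.15
SIMPLE IRA contribution: $756.20 × 0.055 = $41.59
Pre-tax total = $26.15 + $41.59 = $67.74
Taxable wages = $756.20 − $67.74 = $688.46
Municipal income tax: $688.46 × 0.005 = $3.44
State income tax: $688.46 × 0.07 = $48.19
Federal withholding: $688.46 × 0.15 = $103.27
Social Security tax: $756.20 × 0.07 = $52.93
Roth contribution: $44.72
Vision plan: $63.40
(Employer's $404.81 toward vision plan is not withheld from the employee.)
Total deductions = $26.15 + $41.59 + $3.44 + $48.19 + $103.27 + $52.93 + $44.72 + $63.40 = $383.69
Net pay = $756.20 − $383.69 = $372.51

$372.51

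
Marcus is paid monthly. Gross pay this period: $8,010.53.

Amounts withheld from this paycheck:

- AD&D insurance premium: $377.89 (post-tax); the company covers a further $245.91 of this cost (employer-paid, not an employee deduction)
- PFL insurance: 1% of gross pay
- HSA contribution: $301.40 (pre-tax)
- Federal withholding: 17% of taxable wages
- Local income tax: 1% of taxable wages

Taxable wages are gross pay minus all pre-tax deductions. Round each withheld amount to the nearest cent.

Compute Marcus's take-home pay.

$5,863.49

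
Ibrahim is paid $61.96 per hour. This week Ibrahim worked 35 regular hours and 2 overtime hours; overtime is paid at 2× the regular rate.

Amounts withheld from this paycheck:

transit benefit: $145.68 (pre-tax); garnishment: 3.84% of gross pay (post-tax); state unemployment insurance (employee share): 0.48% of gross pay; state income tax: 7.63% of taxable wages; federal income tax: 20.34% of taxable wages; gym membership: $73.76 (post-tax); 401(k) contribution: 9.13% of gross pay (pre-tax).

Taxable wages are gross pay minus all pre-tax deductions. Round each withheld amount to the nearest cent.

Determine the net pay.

Regular pay: 35 × $61.96 = $2,168.60
Overtime pay: 2 × $61.96 × 2 = $247.84
Gross pay = $2,168.60 + $247.84 = $2,416.44
Transit benefit: $145.68
401(k) contribution: $2,416.44 × 0.0913 = $220.62
Pre-tax total = $145.68 + $220.62 = $366.30
Taxable wages = $2,416.44 − $366.30 = $2,050.14
State income tax: $2,050.14 × 0.0763 = $156.43
Federal income tax: $2,050.14 × 0.2034 = $417.00
State unemployment insurance (employee share): $2,416.44 × 0.0048 = $11.60
Garnishment: $2,416.44 × 0.0384 = $92.79
Gym membership: $73.76
Total deductions = $145.68 + $220.62 + $156.43 + $417.00 + $11.60 + $92.79 + $73.76 = $1,117.88
Net pay = $2,416.44 − $1,117.88 = $1,298.56

$1,298.56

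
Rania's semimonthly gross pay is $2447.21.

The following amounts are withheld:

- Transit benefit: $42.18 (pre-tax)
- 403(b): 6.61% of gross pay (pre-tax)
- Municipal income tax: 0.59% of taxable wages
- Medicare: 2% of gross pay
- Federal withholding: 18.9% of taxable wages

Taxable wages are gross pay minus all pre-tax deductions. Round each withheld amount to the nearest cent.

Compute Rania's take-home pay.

Transit benefit: $42.18
403(b): $2447.21 × 0.0661 = $161.76
Pre-tax total = $42.18 + $161.76 = $203.94
Taxable wages = $2447.21 − $203.94 = $2243.27
Federal withholding: $2243.27 × 0.189 = $423.98
Municipal income tax: $2243.27 × 0.0059 = $13.24
Medicare: $2447.21 × 0.02 = $48.94
Total deductions = $42.18 + $161.76 + $423.98 + $13.24 + $48.94 = $690.10
Net pay = $2447.21 − $690.10 = $1757.11

$1757.11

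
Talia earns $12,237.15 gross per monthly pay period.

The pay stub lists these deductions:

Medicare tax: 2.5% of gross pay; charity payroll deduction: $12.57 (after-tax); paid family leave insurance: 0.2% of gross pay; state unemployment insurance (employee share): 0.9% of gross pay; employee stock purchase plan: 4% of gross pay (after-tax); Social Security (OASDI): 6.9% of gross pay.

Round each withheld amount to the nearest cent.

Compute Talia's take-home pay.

Paid family leave insurance: $12,237.15 × 0.002 = $24.47
Medicare tax: $12,237.15 × 0.025 = $305.93
Social Security (OASDI): $12,237.15 × 0.069 = $844.36
State unemployment insurance (employee share): $12,237.15 × 0.009 = $110.13
Charity payroll deduction: $12.57
Employee stock purchase plan: $12,237.15 × 0.04 = $489.49
Total deductions = $24.47 + $305.93 + $844.36 + $110.13 + $12.57 + $489.49 = $1,786.95
Net pay = $12,237.15 − $1,786.95 = $10,450.20

$10,450.20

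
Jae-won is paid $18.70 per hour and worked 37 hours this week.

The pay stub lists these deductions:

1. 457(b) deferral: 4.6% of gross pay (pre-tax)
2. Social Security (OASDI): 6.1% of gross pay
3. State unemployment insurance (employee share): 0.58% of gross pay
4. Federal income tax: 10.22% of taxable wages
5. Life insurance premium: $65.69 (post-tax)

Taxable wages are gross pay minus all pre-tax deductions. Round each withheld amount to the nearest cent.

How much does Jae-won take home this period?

$480.70

Gross pay: 37 × $18.70 = $691.90
457(b) deferral: $691.90 × 0.046 = $31.83
Taxable wages = $691.90 − $31.83 = $660.07
Federal income tax: $660.07 × 0.1022 = $67.46
Social Security (OASDI): $691.90 × 0.061 = $42.21
State unemployment insurance (employee share): $691.90 × 0.0058 = $4.01
Life insurance premium: $65.69
Total deductions = $31.83 + $67.46 + $42.21 + $4.01 + $65.69 = $211.20
Net pay = $691.90 − $211.20 = $480.70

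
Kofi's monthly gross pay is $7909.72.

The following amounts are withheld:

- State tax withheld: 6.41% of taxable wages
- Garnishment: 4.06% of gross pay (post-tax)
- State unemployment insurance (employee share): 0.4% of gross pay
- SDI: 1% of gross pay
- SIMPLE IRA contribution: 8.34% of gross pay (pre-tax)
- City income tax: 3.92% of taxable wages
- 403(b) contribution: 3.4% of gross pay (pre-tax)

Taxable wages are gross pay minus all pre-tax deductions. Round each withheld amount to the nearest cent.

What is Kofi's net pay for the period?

403(b) contribution: $7909.72 × 0.034 = $268.93
SIMPLE IRA contribution: $7909.72 × 0.0834 = $659.67
Pre-tax total = $268.93 + $659.67 = $928.60
Taxable wages = $7909.72 − $928.60 = $6981.12
City income tax: $6981.12 × 0.0392 = $273.66
State tax withheld: $6981.12 × 0.0641 = $447.49
State unemployment insurance (employee share): $7909.72 × 0.004 = $31.64
SDI: $7909.72 × 0.01 = $79.10
Garnishment: $7909.72 × 0.0406 = $321.13
Total deductions = $268.93 + $659.67 + $273.66 + $447.49 + $31.64 + $79.10 + $321.13 = $2081.62
Net pay = $7909.72 − $2081.62 = $5828.10

$5828.10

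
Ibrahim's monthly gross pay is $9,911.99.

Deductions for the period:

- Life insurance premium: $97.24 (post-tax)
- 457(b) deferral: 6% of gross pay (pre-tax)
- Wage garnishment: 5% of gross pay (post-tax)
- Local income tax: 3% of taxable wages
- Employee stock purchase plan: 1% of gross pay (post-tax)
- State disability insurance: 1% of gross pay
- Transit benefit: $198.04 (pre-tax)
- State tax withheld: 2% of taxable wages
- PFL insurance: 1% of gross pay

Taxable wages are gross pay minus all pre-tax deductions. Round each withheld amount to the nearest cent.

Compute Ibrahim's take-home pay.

$7,773.07

Transit benefit: $198.04
457(b) deferral: $9,911.99 × 0.06 = $594.72
Pre-tax total = $198.04 + $594.72 = $792.76
Taxable wages = $9,911.99 − $792.76 = $9,119.23
State tax withheld: $9,119.23 × 0.02 = $182.38
Local income tax: $9,119.23 × 0.03 = $273.58
PFL insurance: $9,911.99 × 0.01 = $99.12
State disability insurance: $9,911.99 × 0.01 = $99.12
Life insurance premium: $97.24
Wage garnishment: $9,911.99 × 0.05 = $495.60
Employee stock purchase plan: $9,911.99 × 0.01 = $99.12
Total deductions = $198.04 + $594.72 + $182.38 + $273.58 + $99.12 + $99.12 + $97.24 + $495.60 + $99.12 = $2,138.92
Net pay = $9,911.99 − $2,138.92 = $7,773.07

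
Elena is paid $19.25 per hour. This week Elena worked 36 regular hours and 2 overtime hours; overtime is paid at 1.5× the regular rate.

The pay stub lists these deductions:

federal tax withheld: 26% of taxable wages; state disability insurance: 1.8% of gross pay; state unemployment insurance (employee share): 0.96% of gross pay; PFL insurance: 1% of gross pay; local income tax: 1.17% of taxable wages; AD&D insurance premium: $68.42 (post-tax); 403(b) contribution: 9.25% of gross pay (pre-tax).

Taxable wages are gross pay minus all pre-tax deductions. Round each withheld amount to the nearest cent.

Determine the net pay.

Regular pay: 36 × $19.25 = $693.00
Overtime pay: 2 × $19.25 × 1.5 = $57.75
Gross pay = $693.00 + $57.75 = $750.75
403(b) contribution: $750.75 × 0.0925 = $69.44
Taxable wages = $750.75 − $69.44 = $681.31
Local income tax: $681.31 × 0.0117 = $7.97
Federal tax withheld: $681.31 × 0.26 = $177.14
PFL insurance: $750.75 × 0.01 = $7.51
State disability insurance: $750.75 × 0.018 = $13.51
State unemployment insurance (employee share): $750.75 × 0.0096 = $7.21
AD&D insurance premium: $68.42
Total deductions = $69.44 + $7.97 + $177.14 + $7.51 + $13.51 + $7.21 + $68.42 = $351.20
Net pay = $750.75 − $351.20 = $399.55

$399.55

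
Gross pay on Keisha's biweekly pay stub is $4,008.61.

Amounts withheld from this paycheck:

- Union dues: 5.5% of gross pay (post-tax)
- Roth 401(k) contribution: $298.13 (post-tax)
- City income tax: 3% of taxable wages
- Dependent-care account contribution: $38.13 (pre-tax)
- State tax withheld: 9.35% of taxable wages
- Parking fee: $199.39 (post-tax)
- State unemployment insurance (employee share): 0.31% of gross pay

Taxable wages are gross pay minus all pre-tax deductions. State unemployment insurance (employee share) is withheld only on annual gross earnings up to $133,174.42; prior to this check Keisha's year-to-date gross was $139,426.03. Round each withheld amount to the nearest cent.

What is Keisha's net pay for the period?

$2,762.14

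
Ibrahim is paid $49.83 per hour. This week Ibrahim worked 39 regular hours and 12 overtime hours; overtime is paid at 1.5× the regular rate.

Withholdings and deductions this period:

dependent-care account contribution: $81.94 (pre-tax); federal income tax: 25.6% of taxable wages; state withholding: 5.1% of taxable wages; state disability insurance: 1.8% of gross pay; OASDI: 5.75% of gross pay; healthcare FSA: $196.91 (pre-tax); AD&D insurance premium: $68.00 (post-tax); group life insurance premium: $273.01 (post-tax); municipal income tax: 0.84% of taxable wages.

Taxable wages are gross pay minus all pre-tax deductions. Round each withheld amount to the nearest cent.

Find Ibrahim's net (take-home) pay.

$1198.12

Regular pay: 39 × $49.83 = $1943.37
Overtime pay: 12 × $49.83 × 1.5 = $896.94
Gross pay = $1943.37 + $896.94 = $2840.31
Dependent-care account contribution: $81.94
Healthcare FSA: $196.91
Pre-tax total = $81.94 + $196.91 = $278.85
Taxable wages = $2840.31 − $278.85 = $2561.46
State withholding: $2561.46 × 0.051 = $130.63
Federal income tax: $2561.46 × 0.256 = $655.73
Municipal income tax: $2561.46 × 0.0084 = $21.52
State disability insurance: $2840.31 × 0.018 = $51.13
OASDI: $2840.31 × 0.0575 = $163.32
AD&D insurance premium: $68.00
Group life insurance premium: $273.01
Total deductions = $81.94 + $196.91 + $130.63 + $655.73 + $21.52 + $51.13 + $163.32 + $68.00 + $273.01 = $1642.19
Net pay = $2840.31 − $1642.19 = $1198.12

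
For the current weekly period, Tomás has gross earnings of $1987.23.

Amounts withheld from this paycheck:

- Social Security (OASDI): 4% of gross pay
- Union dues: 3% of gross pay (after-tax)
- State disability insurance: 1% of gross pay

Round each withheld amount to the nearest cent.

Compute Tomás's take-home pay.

Social Security (OASDI): $1987.23 × 0.04 = $79.49
State disability insurance: $1987.23 × 0.01 = $19.87
Union dues: $1987.23 × 0.03 = $59.62
Total deductions = $79.49 + $19.87 + $59.62 = $158.98
Net pay = $1987.23 − $158.98 = $1828.25

$1828.25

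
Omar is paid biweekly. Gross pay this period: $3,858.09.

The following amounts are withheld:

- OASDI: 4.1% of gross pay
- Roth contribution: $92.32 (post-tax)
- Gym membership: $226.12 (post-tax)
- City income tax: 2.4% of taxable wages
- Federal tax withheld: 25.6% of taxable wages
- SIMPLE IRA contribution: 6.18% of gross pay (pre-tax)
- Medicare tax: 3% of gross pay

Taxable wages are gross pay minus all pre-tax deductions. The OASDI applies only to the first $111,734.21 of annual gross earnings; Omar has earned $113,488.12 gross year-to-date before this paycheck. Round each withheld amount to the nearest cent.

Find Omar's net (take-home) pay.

$2,171.98

SIMPLE IRA contribution: $3,858.09 × 0.0618 = $238.43
Taxable wages = $3,858.09 − $238.43 = $3,619.66
Federal tax withheld: $3,619.66 × 0.256 = $926.63
City income tax: $3,619.66 × 0.024 = $86.87
OASDI: annual cap $111,734.21 already reached (YTD $113,488.12), so $0.00
Medicare tax: $3,858.09 × 0.03 = $115.74
Roth contribution: $92.32
Gym membership: $226.12
Total deductions = $238.43 + $926.63 + $86.87 + $0.00 + $115.74 + $92.32 + $226.12 = $1,686.11
Net pay = $3,858.09 − $1,686.11 = $2,171.98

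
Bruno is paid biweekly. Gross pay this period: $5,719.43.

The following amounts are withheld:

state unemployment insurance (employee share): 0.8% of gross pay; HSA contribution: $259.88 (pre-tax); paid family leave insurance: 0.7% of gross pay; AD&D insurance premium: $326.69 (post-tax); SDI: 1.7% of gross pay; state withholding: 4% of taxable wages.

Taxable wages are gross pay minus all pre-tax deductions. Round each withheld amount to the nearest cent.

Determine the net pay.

HSA contribution: $259.88
Taxable wages = $5,719.43 − $259.88 = $5,459.55
State withholding: $5,459.55 × 0.04 = $218.38
State unemployment insurance (employee share): $5,719.43 × 0.008 = $45.76
Paid family leave insurance: $5,719.43 × 0.007 = $40.04
SDI: $5,719.43 × 0.017 = $97.23
AD&D insurance premium: $326.69
Total deductions = $259.88 + $218.38 + $45.76 + $40.04 + $97.23 + $326.69 = $987.98
Net pay = $5,719.43 − $987.98 = $4,731.45

$4,731.45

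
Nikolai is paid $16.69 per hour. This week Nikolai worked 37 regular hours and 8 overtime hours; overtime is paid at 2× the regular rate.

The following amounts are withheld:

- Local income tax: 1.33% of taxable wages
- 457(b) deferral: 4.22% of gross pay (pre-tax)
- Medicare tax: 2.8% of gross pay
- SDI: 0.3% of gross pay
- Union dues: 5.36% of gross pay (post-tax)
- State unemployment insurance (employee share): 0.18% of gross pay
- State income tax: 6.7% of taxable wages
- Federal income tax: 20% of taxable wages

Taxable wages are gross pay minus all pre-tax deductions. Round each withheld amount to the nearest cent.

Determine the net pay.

Regular pay: 37 × $16.69 = $617.53
Overtime pay: 8 × $16.69 × 2 = $267.04
Gross pay = $617.53 + $267.04 = $884.57
457(b) deferral: $884.57 × 0.0422 = $37.33
Taxable wages = $884.57 − $37.33 = $847.24
Local income tax: $847.24 × 0.0133 = $11.27
State income tax: $847.24 × 0.067 = $56.77
Federal income tax: $847.24 × 0.2 = $169.45
SDI: $884.57 × 0.003 = $2.65
State unemployment insurance (employee share): $884.57 × 0.0018 = $1.59
Medicare tax: $884.57 × 0.028 = $24.77
Union dues: $884.57 × 0.0536 = $47.41
Total deductions = $37.33 + $11.27 + $56.77 + $169.45 + $2.65 + $1.59 + $24.77 + $47.41 = $351.24
Net pay = $884.57 − $351.24 = $533.33

$533.33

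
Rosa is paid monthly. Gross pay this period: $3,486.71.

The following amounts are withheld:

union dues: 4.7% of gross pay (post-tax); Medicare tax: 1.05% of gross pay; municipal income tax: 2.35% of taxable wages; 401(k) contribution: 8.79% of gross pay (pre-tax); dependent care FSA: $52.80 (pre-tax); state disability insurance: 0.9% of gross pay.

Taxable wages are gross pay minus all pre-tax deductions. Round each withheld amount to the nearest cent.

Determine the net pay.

$2,822.07

401(k) contribution: $3,486.71 × 0.0879 = $306.48
Dependent care FSA: $52.80
Pre-tax total = $306.48 + $52.80 = $359.28
Taxable wages = $3,486.71 − $359.28 = $3,127.43
Municipal income tax: $3,127.43 × 0.0235 = $73.49
State disability insurance: $3,486.71 × 0.009 = $31.38
Medicare tax: $3,486.71 × 0.0105 = $36.61
Union dues: $3,486.71 × 0.047 = $163.88
Total deductions = $306.48 + $52.80 + $73.49 + $31.38 + $36.61 + $163.88 = $664.64
Net pay = $3,486.71 − $664.64 = $2,822.07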